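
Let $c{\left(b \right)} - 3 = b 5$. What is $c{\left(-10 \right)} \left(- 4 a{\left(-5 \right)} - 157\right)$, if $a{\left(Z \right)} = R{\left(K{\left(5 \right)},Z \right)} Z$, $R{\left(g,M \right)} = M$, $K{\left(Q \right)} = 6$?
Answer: $12079$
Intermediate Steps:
$c{\left(b \right)} = 3 + 5 b$ ($c{\left(b \right)} = 3 + b 5 = 3 + 5 b$)
$a{\left(Z \right)} = Z^{2}$ ($a{\left(Z \right)} = Z Z = Z^{2}$)
$c{\left(-10 \right)} \left(- 4 a{\left(-5 \right)} - 157\right) = \left(3 + 5 \left(-10\right)\right) \left(- 4 \left(-5\right)^{2} - 157\right) = \left(3 - 50\right) \left(\left(-4\right) 25 - 157\right) = - 47 \left(-100 - 157\right) = \left(-47\right) \left(-257\right) = 12079$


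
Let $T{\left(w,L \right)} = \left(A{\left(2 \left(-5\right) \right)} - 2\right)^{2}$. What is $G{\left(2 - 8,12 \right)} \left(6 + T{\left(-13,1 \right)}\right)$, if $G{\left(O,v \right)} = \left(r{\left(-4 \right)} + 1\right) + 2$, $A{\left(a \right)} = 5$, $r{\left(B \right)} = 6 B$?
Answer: $-315$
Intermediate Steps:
$T{\left(w,L \right)} = 9$ ($T{\left(w,L \right)} = \left(5 - 2\right)^{2} = 3^{2} = 9$)
$G{\left(O,v \right)} = -21$ ($G{\left(O,v \right)} = \left(6 \left(-4\right) + 1\right) + 2 = \left(-24 + 1\right) + 2 = -23 + 2 = -21$)
$G{\left(2 - 8,12 \right)} \left(6 + T{\left(-13,1 \right)}\right) = - 21 \left(6 + 9\right) = \left(-21\right) 15 = -315$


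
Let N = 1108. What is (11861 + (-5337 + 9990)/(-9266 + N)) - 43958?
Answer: -261851979/8158 ≈ -32098.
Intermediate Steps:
(11861 + (-5337 + 9990)/(-9266 + N)) - 43958 = (11861 + (-5337 + 9990)/(-9266 + 1108)) - 43958 = (11861 + 4653/(-8158)) - 43958 = (11861 + 4653*(-1/8158)) - 43958 = (11861 - 4653/8158) - 43958 = 96757385/8158 - 43958 = -261851979/8158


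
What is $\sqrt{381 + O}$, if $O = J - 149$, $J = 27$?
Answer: $\sqrt{259} \approx 16.093$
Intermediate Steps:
$O = -122$ ($O = 27 - 149 = -122$)
$\sqrt{381 + O} = \sqrt{381 - 122} = \sqrt{259}$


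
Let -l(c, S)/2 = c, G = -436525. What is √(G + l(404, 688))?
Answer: I*√437333 ≈ 661.31*I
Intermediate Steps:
l(c, S) = -2*c
√(G + l(404, 688)) = √(-436525 - 2*404) = √(-436525 - 808) = √(-437333) = I*√437333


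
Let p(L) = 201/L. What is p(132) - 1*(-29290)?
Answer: 1288827/44 ≈ 29292.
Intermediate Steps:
p(132) - 1*(-29290) = 201/132 - 1*(-29290) = 201*(1/132) + 29290 = 67/44 + 29290 = 1288827/44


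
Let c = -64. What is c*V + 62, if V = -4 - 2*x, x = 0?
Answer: 318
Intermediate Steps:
V = -4 (V = -4 - 2*0 = -4 + 0 = -4)
c*V + 62 = -64*(-4) + 62 = 256 + 62 = 318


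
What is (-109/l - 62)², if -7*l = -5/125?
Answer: 366224769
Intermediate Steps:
l = 1/175 (l = -(-5)/(7*125) = -⅐*(-1/25) = 1/175 ≈ 0.0057143)
(-109/l - 62)² = (-109/1/175 - 62)² = (-109*175 - 62)² = (-19075 - 62)² = (-19137)² = 366224769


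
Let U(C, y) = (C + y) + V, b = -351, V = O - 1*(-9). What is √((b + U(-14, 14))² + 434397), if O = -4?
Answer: √554113 ≈ 744.39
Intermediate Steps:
V = 5 (V = -4 - 1*(-9) = -4 + 9 = 5)
U(C, y) = 5 + C + y (U(C, y) = (C + y) + 5 = 5 + C + y)
√((b + U(-14, 14))² + 434397) = √((-351 + (5 - 14 + 14))² + 434397) = √((-351 + 5)² + 434397) = √((-346)² + 434397) = √(119716 + 434397) = √554113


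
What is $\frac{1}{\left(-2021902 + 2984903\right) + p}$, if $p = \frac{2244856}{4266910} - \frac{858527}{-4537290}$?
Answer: $\frac{1936020807390}{1864391358419389571} \approx 1.0384 \cdot 10^{-6}$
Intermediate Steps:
$p = \frac{1384882012181}{1936020807390}$ ($p = 2244856 \cdot \frac{1}{4266910} - - \frac{858527}{4537290} = \frac{1122428}{2133455} + \frac{858527}{4537290} = \frac{1384882012181}{1936020807390} \approx 0.71532$)
$\frac{1}{\left(-2021902 + 2984903\right) + p} = \frac{1}{\left(-2021902 + 2984903\right) + \frac{1384882012181}{1936020807390}} = \frac{1}{963001 + \frac{1384882012181}{1936020807390}} = \frac{1}{\frac{1864391358419389571}{1936020807390}} = \frac{1936020807390}{1864391358419389571}$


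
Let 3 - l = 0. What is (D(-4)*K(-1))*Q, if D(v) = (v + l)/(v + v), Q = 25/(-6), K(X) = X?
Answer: 25/48 ≈ 0.52083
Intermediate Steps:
l = 3 (l = 3 - 1*0 = 3 + 0 = 3)
Q = -25/6 (Q = 25*(-⅙) = -25/6 ≈ -4.1667)
D(v) = (3 + v)/(2*v) (D(v) = (v + 3)/(v + v) = (3 + v)/((2*v)) = (3 + v)*(1/(2*v)) = (3 + v)/(2*v))
(D(-4)*K(-1))*Q = (((½)*(3 - 4)/(-4))*(-1))*(-25/6) = (((½)*(-¼)*(-1))*(-1))*(-25/6) = ((⅛)*(-1))*(-25/6) = -⅛*(-25/6) = 25/48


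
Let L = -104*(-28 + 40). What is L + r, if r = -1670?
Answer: -2918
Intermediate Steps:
L = -1248 (L = -104*12 = -1248)
L + r = -1248 - 1670 = -2918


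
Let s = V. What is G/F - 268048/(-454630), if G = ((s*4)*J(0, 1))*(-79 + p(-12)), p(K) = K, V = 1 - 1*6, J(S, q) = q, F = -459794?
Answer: 2782259898/4750821505 ≈ 0.58564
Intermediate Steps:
V = -5 (V = 1 - 6 = -5)
s = -5
G = 1820 (G = (-5*4*1)*(-79 - 12) = -20*1*(-91) = -20*(-91) = 1820)
G/F - 268048/(-454630) = 1820/(-459794) - 268048/(-454630) = 1820*(-1/459794) - 268048*(-1/454630) = -910/229897 + 12184/20665 = 2782259898/4750821505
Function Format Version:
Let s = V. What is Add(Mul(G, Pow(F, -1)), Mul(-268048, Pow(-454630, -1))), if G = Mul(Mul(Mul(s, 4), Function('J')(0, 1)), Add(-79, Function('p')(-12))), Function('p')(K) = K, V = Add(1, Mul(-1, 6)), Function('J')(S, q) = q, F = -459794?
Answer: Rational(2782259898, 4750821505) ≈ 0.58564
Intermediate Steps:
V = -5 (V = Add(1, -6) = -5)
s = -5
G = 1820 (G = Mul(Mul(Mul(-5, 4), 1), Add(-79, -12)) = Mul(Mul(-20, 1), -91) = Mul(-20, -91) = 1820)
Add(Mul(G, Pow(F, -1)), Mul(-268048, Pow(-454630, -1))) = Add(Mul(1820, Pow(-459794, -1)), Mul(-268048, Pow(-454630, -1))) = Add(Mul(1820, Rational(-1, 459794)), Mul(-268048, Rational(-1, 454630))) = Add(Rational(-910, 229897), Rational(12184, 20665)) = Rational(2782259898, 4750821505)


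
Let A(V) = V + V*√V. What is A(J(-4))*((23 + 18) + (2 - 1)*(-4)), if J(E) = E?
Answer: -148 - 296*I ≈ -148.0 - 296.0*I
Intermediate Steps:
A(V) = V + V^(3/2)
A(J(-4))*((23 + 18) + (2 - 1)*(-4)) = (-4 + (-4)^(3/2))*((23 + 18) + (2 - 1)*(-4)) = (-4 - 8*I)*(41 + 1*(-4)) = (-4 - 8*I)*(41 - 4) = (-4 - 8*I)*37 = -148 - 296*I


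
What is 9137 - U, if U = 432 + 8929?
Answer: -224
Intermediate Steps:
U = 9361
9137 - U = 9137 - 1*9361 = 9137 - 9361 = -224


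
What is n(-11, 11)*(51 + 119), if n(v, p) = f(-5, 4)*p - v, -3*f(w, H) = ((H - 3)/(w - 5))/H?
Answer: 22627/12 ≈ 1885.6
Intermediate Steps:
f(w, H) = -(-3 + H)/(3*H*(-5 + w)) (f(w, H) = -(H - 3)/(w - 5)/(3*H) = -(-3 + H)/(-5 + w)/(3*H) = -(-3 + H)/(3*H*(-5 + w)))
n(v, p) = -v + p/120 (n(v, p) = ((⅓)*(3 - 1*4)/(4*(-5 - 5)))*p - v = ((⅓)*(¼)*(3 - 4)/(-10))*p - v = ((⅓)*(¼)*(-⅒)*(-1))*p - v = p/120 - v = -v + p/120)
n(-11, 11)*(51 + 119) = (-1*(-11) + (1/120)*11)*(51 + 119) = (11 + 11/120)*170 = (1331/120)*170 = 22627/12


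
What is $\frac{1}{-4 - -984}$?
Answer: $\frac{1}{980} \approx 0.0010204$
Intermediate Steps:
$\frac{1}{-4 - -984} = \frac{1}{-4 + 984} = \frac{1}{980}$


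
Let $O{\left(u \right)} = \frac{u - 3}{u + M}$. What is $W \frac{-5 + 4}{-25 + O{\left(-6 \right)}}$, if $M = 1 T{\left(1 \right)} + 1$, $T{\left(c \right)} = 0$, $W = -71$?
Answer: $- \frac{355}{116} \approx -3.0603$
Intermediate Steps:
$M = 1$ ($M = 1 \cdot 0 + 1 = 0 + 1 = 1$)
$O{\left(u \right)} = \frac{-3 + u}{1 + u}$ ($O{\left(u \right)} = \frac{u - 3}{u + 1} = \frac{-3 + u}{1 + u}$)
$W \frac{-5 + 4}{-25 + O{\left(-6 \right)}} = - 71 \frac{-5 + 4}{-25 + \frac{-3 - 6}{1 - 6}} = - 71 \left(- \frac{1}{-25 + \frac{1}{-5} \left(-9\right)}\right) = - 71 \left(- \frac{1}{-25 - - \frac{9}{5}}\right) = - 71 \left(- \frac{1}{-25 + \frac{9}{5}}\right) = - 71 \left(- \frac{1}{- \frac{116}{5}}\right) = - 71 \left(\left(-1\right) \left(- \frac{5}{116}\right)\right) = \left(-71\right) \frac{5}{116} = - \frac{355}{116}$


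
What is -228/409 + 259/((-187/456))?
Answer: -48347172/76483 ≈ -632.13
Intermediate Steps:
-228/409 + 259/((-187/456)) = -228*1/409 + 259/((-187*1/456)) = -228/409 + 259/(-187/456) = -228/409 + 259*(-456/187) = -228/409 - 118104/187 = -48347172/76483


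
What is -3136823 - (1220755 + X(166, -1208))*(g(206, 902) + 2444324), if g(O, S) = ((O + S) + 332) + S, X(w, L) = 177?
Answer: -2987215949535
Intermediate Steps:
g(O, S) = 332 + O + 2*S (g(O, S) = (332 + O + S) + S = 332 + O + 2*S)
-3136823 - (1220755 + X(166, -1208))*(g(206, 902) + 2444324) = -3136823 - (1220755 + 177)*((332 + 206 + 2*902) + 2444324) = -3136823 - 1220932*((332 + 206 + 1804) + 2444324) = -3136823 - 1220932*(2342 + 2444324) = -3136823 - 1220932*2446666 = -3136823 - 1*2987212812712 = -3136823 - 2987212812712 = -2987215949535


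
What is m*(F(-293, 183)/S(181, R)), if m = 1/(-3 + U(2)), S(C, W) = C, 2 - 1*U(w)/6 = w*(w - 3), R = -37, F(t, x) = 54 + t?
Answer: -239/3801 ≈ -0.062878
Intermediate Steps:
U(w) = 12 - 6*w*(-3 + w) (U(w) = 12 - 6*w*(w - 3) = 12 - 6*w*(-3 + w))
m = 1/21 (m = 1/(-3 + (12 - 6*2² + 18*2)) = 1/(-3 + (12 - 6*4 + 36)) = 1/(-3 + (12 - 24 + 36)) = 1/(-3 + 24) = 1/21 ≈ 0.047619)
m*(F(-293, 183)/S(181, R)) = ((54 - 293)/181)/21 = (-239*1/181)/21 = (1/21)*(-239/181) = -239/3801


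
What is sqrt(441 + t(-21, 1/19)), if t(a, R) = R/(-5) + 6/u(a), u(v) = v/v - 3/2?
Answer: sqrt(3871630)/95 ≈ 20.712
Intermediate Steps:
u(v) = -1/2 (u(v) = 1 - 3*1/2 = 1 - 3/2 = -1/2)
t(a, R) = -12 - R/5 (t(a, R) = R/(-5) + 6/(-1/2) = R*(-1/5) + 6*(-2) = -R/5 - 12 = -12 - R/5)
sqrt(441 + t(-21, 1/19)) = sqrt(441 + (-12 - 1/5/19)) = sqrt(441 + (-12 - 1/5*1/19)) = sqrt(441 + (-12 - 1/95)) = sqrt(441 - 1141/95) = sqrt(40754/95) = sqrt(3871630)/95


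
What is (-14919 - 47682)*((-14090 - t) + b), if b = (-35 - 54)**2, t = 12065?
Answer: 1141466634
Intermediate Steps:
b = 7921 (b = (-89)**2 = 7921)
(-14919 - 47682)*((-14090 - t) + b) = (-14919 - 47682)*((-14090 - 1*12065) + 7921) = -62601*((-14090 - 12065) + 7921) = -62601*(-26155 + 7921) = -62601*(-18234) = 1141466634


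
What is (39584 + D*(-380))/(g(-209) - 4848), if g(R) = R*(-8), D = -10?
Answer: -5423/397 ≈ -13.660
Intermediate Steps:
g(R) = -8*R
(39584 + D*(-380))/(g(-209) - 4848) = (39584 - 10*(-380))/(-8*(-209) - 4848) = (39584 + 3800)/(1672 - 4848) = 43384/(-3176) = 43384*(-1/3176) = -5423/397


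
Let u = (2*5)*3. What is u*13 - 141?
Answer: 249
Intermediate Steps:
u = 30 (u = 10*3 = 30)
u*13 - 141 = 30*13 - 141 = 390 - 141 = 249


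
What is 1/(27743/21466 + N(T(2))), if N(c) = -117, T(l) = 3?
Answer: -21466/2483779 ≈ -0.0086425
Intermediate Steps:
1/(27743/21466 + N(T(2))) = 1/(27743/21466 - 117) = 1/(-2483779/21466) = -21466/2483779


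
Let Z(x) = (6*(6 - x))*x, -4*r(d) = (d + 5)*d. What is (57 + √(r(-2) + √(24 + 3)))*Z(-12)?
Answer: -73872 - 648*√(6 + 12*√3) ≈ -77226.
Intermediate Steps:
r(d) = -d*(5 + d)/4 (r(d) = -(d + 5)*d/4 = -(5 + d)*d/4 = -d*(5 + d)/4)
Z(x) = x*(36 - 6*x) (Z(x) = (36 - 6*x)*x = x*(36 - 6*x))
(57 + √(r(-2) + √(24 + 3)))*Z(-12) = (57 + √(-¼*(-2)*(5 - 2) + √(24 + 3)))*(6*(-12)*(6 - 1*(-12))) = (57 + √(-¼*(-2)*3 + √27))*(6*(-12)*(6 + 12)) = (57 + √(3/2 + 3*√3))*(6*(-12)*18) = (57 + √(3/2 + 3*√3))*(-1296) = -73872 - 1296*√(3/2 + 3*√3)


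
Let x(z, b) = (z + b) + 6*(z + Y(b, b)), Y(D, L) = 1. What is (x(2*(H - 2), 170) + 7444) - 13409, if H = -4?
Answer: -5873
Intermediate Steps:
x(z, b) = 6 + b + 7*z (x(z, b) = (z + b) + 6*(z + 1) = (b + z) + 6*(1 + z) = (b + z) + (6 + 6*z) = 6 + b + 7*z)
(x(2*(H - 2), 170) + 7444) - 13409 = ((6 + 170 + 7*(2*(-4 - 2))) + 7444) - 13409 = ((6 + 170 + 7*(2*(-6))) + 7444) - 13409 = ((6 + 170 + 7*(-12)) + 7444) - 13409 = ((6 + 170 - 84) + 7444) - 13409 = (92 + 7444) - 13409 = 7536 - 13409 = -5873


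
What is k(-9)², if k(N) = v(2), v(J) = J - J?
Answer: 0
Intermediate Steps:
v(J) = 0
k(N) = 0
k(-9)² = 0² = 0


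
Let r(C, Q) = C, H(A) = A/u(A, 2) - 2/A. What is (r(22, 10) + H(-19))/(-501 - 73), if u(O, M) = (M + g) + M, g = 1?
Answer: -1739/54530 ≈ -0.031891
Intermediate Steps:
u(O, M) = 1 + 2*M (u(O, M) = (M + 1) + M = (1 + M) + M = 1 + 2*M)
H(A) = -2/A + A/5 (H(A) = A/(1 + 2*2) - 2/A = A/(1 + 4) - 2/A = A/5 - 2/A = -2/A + A/5)
(r(22, 10) + H(-19))/(-501 - 73) = (22 + (-2/(-19) + (1/5)*(-19)))/(-501 - 73) = (22 + (-2*(-1/19) - 19/5))/(-574) = (22 + (2/19 - 19/5))*(-1/574) = (22 - 351/95)*(-1/574) = (1739/95)*(-1/574) = -1739/54530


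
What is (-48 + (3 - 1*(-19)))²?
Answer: 676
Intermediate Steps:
(-48 + (3 - 1*(-19)))² = (-48 + (3 + 19))² = (-48 + 22)² = (-26)² = 676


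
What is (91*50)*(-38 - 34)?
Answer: -327600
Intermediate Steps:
(91*50)*(-38 - 34) = 4550*(-72) = -327600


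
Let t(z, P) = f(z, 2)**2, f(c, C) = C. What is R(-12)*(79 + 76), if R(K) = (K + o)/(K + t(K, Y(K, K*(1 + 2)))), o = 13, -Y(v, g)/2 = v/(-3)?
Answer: -155/8 ≈ -19.375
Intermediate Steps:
Y(v, g) = 2*v/3 (Y(v, g) = -2*v/(-3) = -2*v*(-1)/3 = -(-2)*v/3 = 2*v/3)
t(z, P) = 4 (t(z, P) = 2**2 = 4)
R(K) = (13 + K)/(4 + K) (R(K) = (K + 13)/(K + 4) = (13 + K)/(4 + K))
R(-12)*(79 + 76) = ((13 - 12)/(4 - 12))*(79 + 76) = (1/(-8))*155 = -1/8*1*155 = -1/8*155 = -155/8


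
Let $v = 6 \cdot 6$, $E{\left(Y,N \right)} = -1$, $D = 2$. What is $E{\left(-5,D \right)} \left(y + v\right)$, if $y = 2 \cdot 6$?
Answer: $-48$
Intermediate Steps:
$v = 36$
$y = 12$
$E{\left(-5,D \right)} \left(y + v\right) = - (12 + 36) = \left(-1\right) 48 = -48$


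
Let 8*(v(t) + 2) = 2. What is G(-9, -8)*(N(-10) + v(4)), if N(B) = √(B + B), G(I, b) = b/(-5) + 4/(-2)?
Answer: 7/10 - 4*I*√5/5 ≈ 0.7 - 1.7889*I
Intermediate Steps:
G(I, b) = -2 - b/5 (G(I, b) = b*(-⅕) + 4*(-½) = -b/5 - 2 = -2 - b/5)
v(t) = -7/4 (v(t) = -2 + (⅛)*2 = -2 + ¼ = -7/4)
N(B) = √2*√B (N(B) = √(2*B) = √2*√B)
G(-9, -8)*(N(-10) + v(4)) = (-2 - ⅕*(-8))*(√2*√(-10) - 7/4) = (-2 + 8/5)*(√2*(I*√10) - 7/4) = -2*(2*I*√5 - 7/4)/5 = -2*(-7/4 + 2*I*√5)/5 = 7/10 - 4*I*√5/5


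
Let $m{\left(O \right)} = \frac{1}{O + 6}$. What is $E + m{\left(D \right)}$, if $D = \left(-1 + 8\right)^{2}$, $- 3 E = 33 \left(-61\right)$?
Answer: $\frac{36906}{55} \approx 671.02$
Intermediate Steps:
$E = 671$ ($E = - \frac{33 \left(-61\right)}{3} = \left(- \frac{1}{3}\right) \left(-2013\right) = 671$)
$D = 49$ ($D = 7^{2} = 49$)
$m{\left(O \right)} = \frac{1}{6 + O}$
$E + m{\left(D \right)} = 671 + \frac{1}{6 + 49} = 671 + \frac{1}{55} = \frac{36906}{55}$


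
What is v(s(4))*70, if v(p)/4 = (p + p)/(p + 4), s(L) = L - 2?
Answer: 560/3 ≈ 186.67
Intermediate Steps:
s(L) = -2 + L
v(p) = 8*p/(4 + p) (v(p) = 4*((p + p)/(p + 4)) = 4*((2*p)/(4 + p)) = 4*(2*p/(4 + p)) = 8*p/(4 + p))
v(s(4))*70 = (8*(-2 + 4)/(4 + (-2 + 4)))*70 = (8*2/(4 + 2))*70 = (8*2/6)*70 = (8*2*(⅙))*70 = (8/3)*70 = 560/3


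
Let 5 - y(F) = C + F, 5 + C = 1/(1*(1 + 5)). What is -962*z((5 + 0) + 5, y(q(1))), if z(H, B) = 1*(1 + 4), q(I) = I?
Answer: -4810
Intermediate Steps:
C = -29/6 (C = -5 + 1/(1*(1 + 5)) = -5 + 1/(1*6) = -5 + 1/6 = -29/6 ≈ -4.8333)
y(F) = 59/6 - F (y(F) = 5 - (-29/6 + F) = 5 + (29/6 - F) = 59/6 - F)
z(H, B) = 5 (z(H, B) = 1*5 = 5)
-962*z((5 + 0) + 5, y(q(1))) = -962*5 = -4810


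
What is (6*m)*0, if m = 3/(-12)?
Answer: 0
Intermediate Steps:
m = -¼ (m = 3*(-1/12) = -¼ ≈ -0.25000)
(6*m)*0 = (6*(-¼))*0 = -3/2*0 = 0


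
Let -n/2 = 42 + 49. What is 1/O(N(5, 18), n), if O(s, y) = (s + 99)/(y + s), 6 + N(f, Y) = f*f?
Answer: -163/118 ≈ -1.3814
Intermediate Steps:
N(f, Y) = -6 + f² (N(f, Y) = -6 + f*f = -6 + f²)
n = -182 (n = -2*(42 + 49) = -2*91 = -182)
O(s, y) = (99 + s)/(s + y)
1/O(N(5, 18), n) = 1/((99 + (-6 + 5²))/((-6 + 5²) - 182)) = 1/((99 + (-6 + 25))/((-6 + 25) - 182)) = 1/((99 + 19)/(19 - 182)) = 1/(118/(-163)) = 1/(-1/163*118) = 1/(-118/163) = -163/118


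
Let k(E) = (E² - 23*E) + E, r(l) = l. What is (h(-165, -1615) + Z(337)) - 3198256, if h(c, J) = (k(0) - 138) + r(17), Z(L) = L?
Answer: -3198040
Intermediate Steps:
k(E) = E² - 22*E
h(c, J) = -121 (h(c, J) = (0*(-22 + 0) - 138) + 17 = (0*(-22) - 138) + 17 = (0 - 138) + 17 = -138 + 17 = -121)
(h(-165, -1615) + Z(337)) - 3198256 = (-121 + 337) - 3198256 = 216 - 3198256 = -3198040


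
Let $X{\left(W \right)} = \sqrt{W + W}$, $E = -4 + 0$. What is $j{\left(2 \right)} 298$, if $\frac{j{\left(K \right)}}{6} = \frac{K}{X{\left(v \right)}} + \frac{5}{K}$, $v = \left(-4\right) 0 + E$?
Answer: $4470 - 894 i \sqrt{2} \approx 4470.0 - 1264.3 i$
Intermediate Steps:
$E = -4$
$v = -4$ ($v = \left(-4\right) 0 - 4 = 0 - 4 = -4$)
$X{\left(W \right)} = \sqrt{2} \sqrt{W}$ ($X{\left(W \right)} = \sqrt{2 W} = \sqrt{2} \sqrt{W}$)
$j{\left(K \right)} = \frac{30}{K} - \frac{3 i K \sqrt{2}}{2}$ ($j{\left(K \right)} = 6 \left(\frac{K}{\sqrt{2} \sqrt{-4}} + \frac{5}{K}\right) = 6 \left(\frac{K}{\sqrt{2} \cdot 2 i} + \frac{5}{K}\right) = 6 \left(\frac{K}{2 i \sqrt{2}} + \frac{5}{K}\right) = 6 \left(K \left(- \frac{i \sqrt{2}}{4}\right) + \frac{5}{K}\right) = 6 \left(- \frac{i K \sqrt{2}}{4} + \frac{5}{K}\right) = 6 \left(\frac{5}{K} - \frac{i K \sqrt{2}}{4}\right) = \frac{30}{K} - \frac{3 i K \sqrt{2}}{2}$)
$j{\left(2 \right)} 298 = \left(\frac{30}{2} - \frac{3}{2} i 2 \sqrt{2}\right) 298 = \left(30 \cdot \frac{1}{2} - 3 i \sqrt{2}\right) 298 = \left(15 - 3 i \sqrt{2}\right) 298 = 4470 - 894 i \sqrt{2}$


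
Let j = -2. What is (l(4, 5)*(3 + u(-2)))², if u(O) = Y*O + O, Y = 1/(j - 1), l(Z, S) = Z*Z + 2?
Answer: 900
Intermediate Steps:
l(Z, S) = 2 + Z² (l(Z, S) = Z² + 2 = 2 + Z²)
Y = -⅓ (Y = 1/(-2 - 1) = 1/(-3) = -⅓ ≈ -0.33333)
u(O) = 2*O/3 (u(O) = -O/3 + O = 2*O/3)
(l(4, 5)*(3 + u(-2)))² = ((2 + 4²)*(3 + (⅔)*(-2)))² = ((2 + 16)*(3 - 4/3))² = (18*(5/3))² = 30² = 900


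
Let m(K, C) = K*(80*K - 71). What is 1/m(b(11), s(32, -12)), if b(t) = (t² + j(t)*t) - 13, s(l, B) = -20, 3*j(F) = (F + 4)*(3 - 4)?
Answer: 1/220957 ≈ 4.5258e-6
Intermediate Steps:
j(F) = -4/3 - F/3 (j(F) = ((F + 4)*(3 - 4))/3 = ((4 + F)*(-1))/3 = (-4 - F)/3 = -4/3 - F/3)
b(t) = -13 + t² + t*(-4/3 - t/3) (b(t) = (t² + (-4/3 - t/3)*t) - 13 = (t² + t*(-4/3 - t/3)) - 13 = -13 + t² + t*(-4/3 - t/3))
m(K, C) = K*(-71 + 80*K)
1/m(b(11), s(32, -12)) = 1/((-13 - 4/3*11 + (⅔)*11²)*(-71 + 80*(-13 - 4/3*11 + (⅔)*11²))) = 1/((-13 - 44/3 + (⅔)*121)*(-71 + 80*(-13 - 44/3 + (⅔)*121))) = 1/((-13 - 44/3 + 242/3)*(-71 + 80*(-13 - 44/3 + 242/3))) = 1/(53*(-71 + 80*53)) = 1/(53*(-71 + 4240)) = 1/(53*4169) = 1/220957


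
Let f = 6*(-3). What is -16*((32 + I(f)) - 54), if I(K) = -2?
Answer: 384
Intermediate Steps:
f = -18
-16*((32 + I(f)) - 54) = -16*((32 - 2) - 54) = -16*(30 - 54) = -16*(-24) = 384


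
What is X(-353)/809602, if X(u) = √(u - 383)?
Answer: 2*I*√46/404801 ≈ 3.3509e-5*I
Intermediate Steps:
X(u) = √(-383 + u)
X(-353)/809602 = √(-383 - 353)/809602 = √(-736)*(1/809602) = (4*I*√46)*(1/809602) = 2*I*√46/404801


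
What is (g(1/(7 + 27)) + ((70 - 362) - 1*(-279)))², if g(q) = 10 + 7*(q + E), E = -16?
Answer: 15233409/1156 ≈ 13178.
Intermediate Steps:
g(q) = -102 + 7*q (g(q) = 10 + 7*(q - 16) = 10 + 7*(-16 + q) = 10 + (-112 + 7*q) = -102 + 7*q)
(g(1/(7 + 27)) + ((70 - 362) - 1*(-279)))² = ((-102 + 7/(7 + 27)) + ((70 - 362) - 1*(-279)))² = ((-102 + 7/34) + (-292 + 279))² = ((-102 + 7*(1/34)) - 13)² = ((-102 + 7/34) - 13)² = (-3461/34 - 13)² = (-3903/34)² = 15233409/1156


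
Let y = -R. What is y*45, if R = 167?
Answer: -7515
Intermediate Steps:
y = -167 (y = -1*167 = -167)
y*45 = -167*45 = -7515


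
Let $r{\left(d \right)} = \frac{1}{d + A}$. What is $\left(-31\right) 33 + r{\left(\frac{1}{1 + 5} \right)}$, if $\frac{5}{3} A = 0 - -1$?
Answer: $- \frac{23499}{23} \approx -1021.7$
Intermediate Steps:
$A = \frac{3}{5}$ ($A = \frac{3 \left(0 - -1\right)}{5} = \frac{3 \left(0 + 1\right)}{5} = \frac{3}{5} \cdot 1 = \frac{3}{5} \approx 0.6$)
$r{\left(d \right)} = \frac{1}{\frac{3}{5} + d}$ ($r{\left(d \right)} = \frac{1}{d + \frac{3}{5}} = \frac{1}{\frac{3}{5} + d}$)
$\left(-31\right) 33 + r{\left(\frac{1}{1 + 5} \right)} = \left(-31\right) 33 + \frac{5}{3 + \frac{5}{1 + 5}} = -1023 + \frac{5}{3 + \frac{5}{6}} = -1023 + \frac{5}{\frac{23}{6}} = -1023 + 5 \cdot \frac{6}{23} = -1023 + \frac{30}{23} = - \frac{23499}{23}$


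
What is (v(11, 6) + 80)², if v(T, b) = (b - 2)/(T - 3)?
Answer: 25921/4 ≈ 6480.3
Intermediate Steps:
v(T, b) = (-2 + b)/(-3 + T)
(v(11, 6) + 80)² = ((-2 + 6)/(-3 + 11) + 80)² = (4/8 + 80)² = ((⅛)*4 + 80)² = (½ + 80)² = (161/2)² = 25921/4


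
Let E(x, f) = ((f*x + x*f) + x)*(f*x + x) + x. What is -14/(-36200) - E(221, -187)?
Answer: -61331689253893/18100 ≈ -3.3885e+9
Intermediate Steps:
E(x, f) = x + (x + f*x)*(x + 2*f*x) (E(x, f) = ((f*x + f*x) + x)*(x + f*x) + x = (2*f*x + x)*(x + f*x) + x = (x + 2*f*x)*(x + f*x) + x = (x + f*x)*(x + 2*f*x) + x = x + (x + f*x)*(x + 2*f*x))
-14/(-36200) - E(221, -187) = -14/(-36200) - 221*(1 + 221 + 2*221*(-187)² + 3*(-187)*221) = -14*(-1/36200) - 221*(1 + 221 + 2*221*34969 - 123981) = 7/18100 - 221*(1 + 221 + 15456298 - 123981) = 7/18100 - 221*15332539 = 7/18100 - 1*3388491119 = 7/18100 - 3388491119 = -61331689253893/18100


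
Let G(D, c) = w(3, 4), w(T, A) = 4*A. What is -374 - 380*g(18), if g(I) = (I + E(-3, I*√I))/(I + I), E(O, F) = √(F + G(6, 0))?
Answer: -564 - 95*√(16 + 54*√2)/9 ≈ -665.45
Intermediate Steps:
G(D, c) = 16 (G(D, c) = 4*4 = 16)
E(O, F) = √(16 + F) (E(O, F) = √(F + 16) = √(16 + F))
g(I) = (I + √(16 + I^(3/2)))/(2*I) (g(I) = (I + √(16 + I*√I))/(I + I) = (I + √(16 + I^(3/2)))/((2*I)) = (I + √(16 + I^(3/2)))*(1/(2*I)) = (I + √(16 + I^(3/2)))/(2*I))
-374 - 380*g(18) = -374 - 190*(18 + √(16 + 18^(3/2)))/18 = -374 - 190*(18 + √(16 + 54*√2))/18 = -374 - 380*(½ + √(16 + 54*√2)/36) = -374 + (-190 - 95*√(16 + 54*√2)/9) = -564 - 95*√(16 + 54*√2)/9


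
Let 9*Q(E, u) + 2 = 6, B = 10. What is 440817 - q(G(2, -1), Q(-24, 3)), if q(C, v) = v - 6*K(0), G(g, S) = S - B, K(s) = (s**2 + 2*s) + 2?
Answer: 3967457/9 ≈ 4.4083e+5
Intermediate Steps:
Q(E, u) = 4/9 (Q(E, u) = -2/9 + (1/9)*6 = -2/9 + 2/3 = 4/9)
K(s) = 2 + s**2 + 2*s
G(g, S) = -10 + S (G(g, S) = S - 1*10 = S - 10 = -10 + S)
q(C, v) = -12 + v (q(C, v) = v - 6*(2 + 0**2 + 2*0) = v - 6*(2 + 0 + 0) = v - 6*2 = v - 12 = -12 + v)
440817 - q(G(2, -1), Q(-24, 3)) = 440817 - (-12 + 4/9) = 440817 - 1*(-104/9) = 440817 + 104/9 = 3967457/9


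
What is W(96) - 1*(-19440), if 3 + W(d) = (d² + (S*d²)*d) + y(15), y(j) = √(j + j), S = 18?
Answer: 15953901 + √30 ≈ 1.5954e+7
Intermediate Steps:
y(j) = √2*√j (y(j) = √(2*j) = √2*√j)
W(d) = -3 + √30 + d² + 18*d³ (W(d) = -3 + ((d² + (18*d²)*d) + √2*√15) = -3 + ((d² + 18*d³) + √30) = -3 + (√30 + d² + 18*d³) = -3 + √30 + d² + 18*d³)
W(96) - 1*(-19440) = (-3 + √30 + 96² + 18*96³) - 1*(-19440) = (-3 + √30 + 9216 + 18*884736) + 19440 = (-3 + √30 + 9216 + 15925248) + 19440 = (15934461 + √30) + 19440 = 15953901 + √30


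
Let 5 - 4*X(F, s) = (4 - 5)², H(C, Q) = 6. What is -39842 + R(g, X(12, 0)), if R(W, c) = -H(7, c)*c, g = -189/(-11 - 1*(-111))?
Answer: -39848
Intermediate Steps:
X(F, s) = 1 (X(F, s) = 5/4 - (4 - 5)²/4 = 5/4 - ¼*(-1)² = 5/4 - ¼*1 = 5/4 - ¼ = 1)
g = -189/100 (g = -189/(-11 + 111) = -189/100 ≈ -1.8900)
R(W, c) = -6*c
-39842 + R(g, X(12, 0)) = -39842 - 6*1 = -39842 - 6 = -39848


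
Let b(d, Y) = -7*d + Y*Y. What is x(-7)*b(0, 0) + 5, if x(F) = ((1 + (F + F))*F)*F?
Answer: 5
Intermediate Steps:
b(d, Y) = Y**2 - 7*d (b(d, Y) = -7*d + Y**2 = Y**2 - 7*d)
x(F) = F**2*(1 + 2*F) (x(F) = ((1 + 2*F)*F)*F = (F*(1 + 2*F))*F = F**2*(1 + 2*F))
x(-7)*b(0, 0) + 5 = ((-7)**2*(1 + 2*(-7)))*(0**2 - 7*0) + 5 = (49*(1 - 14))*(0 + 0) + 5 = (49*(-13))*0 + 5 = -637*0 + 5 = 0 + 5 = 5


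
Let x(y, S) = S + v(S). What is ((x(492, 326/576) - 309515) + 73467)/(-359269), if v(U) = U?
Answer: 33990749/51734736 ≈ 0.65702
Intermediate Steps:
x(y, S) = 2*S (x(y, S) = S + S = 2*S)
((x(492, 326/576) - 309515) + 73467)/(-359269) = ((2*(326/576) - 309515) + 73467)/(-359269) = ((2*(326*(1/576)) - 309515) + 73467)*(-1/359269) = ((2*(163/288) - 309515) + 73467)*(-1/359269) = ((163/144 - 309515) + 73467)*(-1/359269) = (-44569997/144 + 73467)*(-1/359269) = -33990749/144*(-1/359269) = 33990749/51734736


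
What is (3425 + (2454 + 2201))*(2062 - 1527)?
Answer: 4322800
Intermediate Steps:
(3425 + (2454 + 2201))*(2062 - 1527) = (3425 + 4655)*535 = 8080*535 = 4322800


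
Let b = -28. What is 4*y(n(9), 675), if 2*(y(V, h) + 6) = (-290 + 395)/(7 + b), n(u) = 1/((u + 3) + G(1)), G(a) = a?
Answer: -34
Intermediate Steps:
n(u) = 1/(4 + u) (n(u) = 1/((u + 3) + 1) = 1/((3 + u) + 1) = 1/(4 + u))
y(V, h) = -17/2 (y(V, h) = -6 + ((-290 + 395)/(7 - 28))/2 = -6 + (105/(-21))/2 = -6 + (105*(-1/21))/2 = -6 + (1/2)*(-5) = -6 - 5/2 = -17/2)
4*y(n(9), 675) = 4*(-17/2) = -34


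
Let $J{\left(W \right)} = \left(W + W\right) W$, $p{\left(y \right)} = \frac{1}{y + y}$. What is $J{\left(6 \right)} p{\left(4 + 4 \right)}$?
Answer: $\frac{9}{2} \approx 4.5$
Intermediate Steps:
$p{\left(y \right)} = \frac{1}{2 y}$
$J{\left(W \right)} = 2 W^{2}$ ($J{\left(W \right)} = 2 W W = 2 W^{2}$)
$J{\left(6 \right)} p{\left(4 + 4 \right)} = 2 \cdot 6^{2} \frac{1}{2 \left(4 + 4\right)} = 2 \cdot 36 \frac{1}{2 \cdot 8} = 72 \cdot \frac{1}{2} \cdot \frac{1}{8} = 72 \cdot \frac{1}{16} = \frac{9}{2}$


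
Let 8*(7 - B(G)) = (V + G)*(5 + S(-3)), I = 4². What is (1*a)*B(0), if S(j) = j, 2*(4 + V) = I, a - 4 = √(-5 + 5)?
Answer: 24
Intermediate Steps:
a = 4 (a = 4 + √(-5 + 5) = 4 + √0 = 4 + 0 = 4)
I = 16
V = 4 (V = -4 + (½)*16 = -4 + 8 = 4)
B(G) = 6 - G/4 (B(G) = 7 - (4 + G)*(5 - 3)/8 = 7 - (4 + G)*2/8 = 7 - (8 + 2*G)/8 = 7 + (-1 - G/4) = 6 - G/4)
(1*a)*B(0) = (1*4)*(6 - ¼*0) = 4*(6 + 0) = 4*6 = 24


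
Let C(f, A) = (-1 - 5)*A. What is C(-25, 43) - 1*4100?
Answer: -4358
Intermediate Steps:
C(f, A) = -6*A
C(-25, 43) - 1*4100 = -6*43 - 1*4100 = -258 - 4100 = -4358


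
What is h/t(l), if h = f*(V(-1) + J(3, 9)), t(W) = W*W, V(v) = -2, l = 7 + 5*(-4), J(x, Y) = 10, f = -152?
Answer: -1216/169 ≈ -7.1953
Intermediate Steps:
l = -13 (l = 7 - 20 = -13)
t(W) = W**2
h = -1216 (h = -152*(-2 + 10) = -152*8 = -1216)
h/t(l) = -1216/((-13)**2) = -1216/169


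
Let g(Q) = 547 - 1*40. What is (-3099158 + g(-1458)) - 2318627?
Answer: -5417278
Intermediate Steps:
g(Q) = 507 (g(Q) = 547 - 40 = 507)
(-3099158 + g(-1458)) - 2318627 = (-3099158 + 507) - 2318627 = -3098651 - 2318627 = -5417278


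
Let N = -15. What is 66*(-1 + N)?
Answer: -1056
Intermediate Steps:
66*(-1 + N) = 66*(-1 - 15) = 66*(-16) = -1056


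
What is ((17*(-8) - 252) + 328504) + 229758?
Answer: 557874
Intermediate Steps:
((17*(-8) - 252) + 328504) + 229758 = ((-136 - 252) + 328504) + 229758 = (-388 + 328504) + 229758 = 328116 + 229758 = 557874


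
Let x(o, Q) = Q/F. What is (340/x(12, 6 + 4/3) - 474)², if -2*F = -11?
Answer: 47961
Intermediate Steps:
F = 11/2 (F = -½*(-11) = 11/2 ≈ 5.5000)
x(o, Q) = 2*Q/11 (x(o, Q) = Q/(11/2) = Q*(2/11) = 2*Q/11)
(340/x(12, 6 + 4/3) - 474)² = (340/((2*(6 + 4/3)/11)) - 474)² = (340/(((2/11)*(22/3))) - 474)² = (340/(4/3) - 474)² = (340*(¾) - 474)² = (255 - 474)² = (-219)² = 47961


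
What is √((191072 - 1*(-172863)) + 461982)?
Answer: √825917 ≈ 908.80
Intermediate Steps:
√((191072 - 1*(-172863)) + 461982) = √((191072 + 172863) + 461982) = √(363935 + 461982) = √825917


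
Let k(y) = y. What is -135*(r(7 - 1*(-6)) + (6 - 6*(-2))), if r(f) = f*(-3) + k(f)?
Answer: 1080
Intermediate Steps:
r(f) = -2*f (r(f) = f*(-3) + f = -3*f + f = -2*f)
-135*(r(7 - 1*(-6)) + (6 - 6*(-2))) = -135*(-2*(7 - 1*(-6)) + (6 - 6*(-2))) = -135*(-2*(7 + 6) + (6 + 12)) = -135*(-2*13 + 18) = -135*(-26 + 18) = -135*(-8) = 1080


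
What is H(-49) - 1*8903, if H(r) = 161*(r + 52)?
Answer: -8420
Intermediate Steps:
H(r) = 8372 + 161*r (H(r) = 161*(52 + r) = 8372 + 161*r)
H(-49) - 1*8903 = (8372 + 161*(-49)) - 1*8903 = (8372 - 7889) - 8903 = 483 - 8903 = -8420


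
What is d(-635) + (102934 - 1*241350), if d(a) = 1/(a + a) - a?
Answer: -174981871/1270 ≈ -1.3778e+5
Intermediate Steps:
d(a) = 1/(2*a) - a
d(-635) + (102934 - 1*241350) = ((½)/(-635) - 1*(-635)) + (102934 - 1*241350) = ((½)*(-1/635) + 635) + (102934 - 241350) = (-1/1270 + 635) - 138416 = 806449/1270 - 138416 = -174981871/1270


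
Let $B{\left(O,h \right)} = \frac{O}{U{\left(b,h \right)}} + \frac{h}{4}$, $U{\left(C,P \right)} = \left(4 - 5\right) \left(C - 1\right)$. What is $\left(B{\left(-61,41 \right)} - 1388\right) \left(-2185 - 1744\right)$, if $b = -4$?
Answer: $\frac{109222271}{20} \approx 5.4611 \cdot 10^{6}$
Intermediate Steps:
$U{\left(C,P \right)} = 1 - C$ ($U{\left(C,P \right)} = - (-1 + C) = 1 - C$)
$B{\left(O,h \right)} = \frac{h}{4} + \frac{O}{5}$ ($B{\left(O,h \right)} = \frac{O}{1 - -4} + \frac{h}{4} = \frac{O}{1 + 4} + h \frac{1}{4} = \frac{O}{5} + \frac{h}{4} = \frac{h}{4} + \frac{O}{5}$)
$\left(B{\left(-61,41 \right)} - 1388\right) \left(-2185 - 1744\right) = \left(\left(\frac{1}{4} \cdot 41 + \frac{1}{5} \left(-61\right)\right) - 1388\right) \left(-2185 - 1744\right) = \left(\left(\frac{41}{4} - \frac{61}{5}\right) - 1388\right) \left(-3929\right) = \left(- \frac{39}{20} - 1388\right) \left(-3929\right) = \left(- \frac{27799}{20}\right) \left(-3929\right) = \frac{109222271}{20}$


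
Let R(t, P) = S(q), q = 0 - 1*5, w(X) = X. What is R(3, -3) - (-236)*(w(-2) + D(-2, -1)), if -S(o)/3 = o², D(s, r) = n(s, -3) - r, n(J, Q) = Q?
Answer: -1019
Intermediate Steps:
D(s, r) = -3 - r
q = -5 (q = 0 - 5 = -5)
S(o) = -3*o²
R(t, P) = -75 (R(t, P) = -3*(-5)² = -3*25 = -75)
R(3, -3) - (-236)*(w(-2) + D(-2, -1)) = -75 - (-236)*(-2 + (-3 - 1*(-1))) = -75 - (-236)*(-2 + (-3 + 1)) = -75 - (-236)*(-2 - 2) = -75 - (-236)*(-4) = -75 - 118*8 = -75 - 944 = -1019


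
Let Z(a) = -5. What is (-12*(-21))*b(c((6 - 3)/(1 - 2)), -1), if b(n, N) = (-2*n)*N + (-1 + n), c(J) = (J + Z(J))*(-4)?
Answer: 23940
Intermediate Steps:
c(J) = 20 - 4*J (c(J) = (J - 5)*(-4) = (-5 + J)*(-4) = 20 - 4*J)
b(n, N) = -1 + n - 2*N*n (b(n, N) = -2*N*n + (-1 + n) = -1 + n - 2*N*n)
(-12*(-21))*b(c((6 - 3)/(1 - 2)), -1) = (-12*(-21))*(-1 + (20 - 4*(6 - 3)/(1 - 2)) - 2*(-1)*(20 - 4*(6 - 3)/(1 - 2))) = 252*(-1 + (20 - 12/(-1)) - 2*(-1)*(20 - 12/(-1))) = 252*(-1 + (20 - 12*(-1)) - 2*(-1)*(20 - 12*(-1))) = 252*(-1 + (20 - 4*(-3)) - 2*(-1)*(20 - 4*(-3))) = 252*(-1 + (20 + 12) - 2*(-1)*(20 + 12)) = 252*(-1 + 32 - 2*(-1)*32) = 252*(-1 + 32 + 64) = 252*95 = 23940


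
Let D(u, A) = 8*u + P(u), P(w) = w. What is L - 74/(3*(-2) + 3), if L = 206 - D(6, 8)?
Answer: 530/3 ≈ 176.67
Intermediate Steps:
D(u, A) = 9*u (D(u, A) = 8*u + u = 9*u)
L = 152 (L = 206 - 9*6 = 206 - 1*54 = 206 - 54 = 152)
L - 74/(3*(-2) + 3) = 152 - 74/(3*(-2) + 3) = 152 - 74/(-6 + 3) = 152 - 74/(-3) = 152 - 74*(-1)/3 = 152 - 1*(-74/3) = 152 + 74/3 = 530/3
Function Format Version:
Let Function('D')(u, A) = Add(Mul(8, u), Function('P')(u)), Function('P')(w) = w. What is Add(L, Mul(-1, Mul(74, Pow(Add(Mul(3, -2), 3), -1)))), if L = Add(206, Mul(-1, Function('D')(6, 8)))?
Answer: Rational(530, 3) ≈ 176.67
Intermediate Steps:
Function('D')(u, A) = Mul(9, u) (Function('D')(u, A) = Add(Mul(8, u), u) = Mul(9, u))
L = 152 (L = Add(206, Mul(-1, Mul(9, 6))) = Add(206, Mul(-1, 54)) = Add(206, -54) = 152)
Add(L, Mul(-1, Mul(74, Pow(Add(Mul(3, -2), 3), -1)))) = Add(152, Mul(-1, Mul(74, Pow(Add(Mul(3, -2), 3), -1)))) = Add(152, Mul(-1, Mul(74, Pow(Add(-6, 3), -1)))) = Add(152, Mul(-1, Mul(74, Pow(-3, -1)))) = Add(152, Mul(-1, Mul(74, Rational(-1, 3)))) = Add(152, Mul(-1, Rational(-74, 3))) = Add(152, Rational(74, 3)) = Rational(530, 3)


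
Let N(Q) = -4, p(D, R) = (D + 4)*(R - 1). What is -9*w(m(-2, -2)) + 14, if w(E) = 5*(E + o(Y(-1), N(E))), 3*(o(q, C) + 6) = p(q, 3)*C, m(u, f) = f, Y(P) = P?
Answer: 734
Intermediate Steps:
p(D, R) = (-1 + R)*(4 + D) (p(D, R) = (4 + D)*(-1 + R) = (-1 + R)*(4 + D))
o(q, C) = -6 + C*(8 + 2*q)/3 (o(q, C) = -6 + ((-4 - q + 4*3 + q*3)*C)/3 = -6 + ((-4 - q + 12 + 3*q)*C)/3 = -6 + ((8 + 2*q)*C)/3 = -6 + (C*(8 + 2*q))/3 = -6 + C*(8 + 2*q)/3)
w(E) = -70 + 5*E (w(E) = 5*(E + (-6 + (⅔)*(-4)*(4 - 1))) = 5*(E + (-6 + (⅔)*(-4)*3)) = 5*(E + (-6 - 8)) = 5*(E - 14) = 5*(-14 + E) = -70 + 5*E)
-9*w(m(-2, -2)) + 14 = -9*(-70 + 5*(-2)) + 14 = -9*(-70 - 10) + 14 = -9*(-80) + 14 = 720 + 14 = 734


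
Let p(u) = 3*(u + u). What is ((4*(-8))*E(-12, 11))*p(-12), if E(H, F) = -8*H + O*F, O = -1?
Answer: 195840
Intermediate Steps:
E(H, F) = -F - 8*H (E(H, F) = -8*H - F = -F - 8*H)
p(u) = 6*u (p(u) = 3*(2*u) = 6*u)
((4*(-8))*E(-12, 11))*p(-12) = ((4*(-8))*(-1*11 - 8*(-12)))*(6*(-12)) = -32*(-11 + 96)*(-72) = -32*85*(-72) = -2720*(-72) = 195840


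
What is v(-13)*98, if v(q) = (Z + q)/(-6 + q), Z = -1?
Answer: 1372/19 ≈ 72.211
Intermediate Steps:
v(q) = (-1 + q)/(-6 + q)
v(-13)*98 = ((-1 - 13)/(-6 - 13))*98 = (-14/(-19))*98 = -1/19*(-14)*98 = (14/19)*98 = 1372/19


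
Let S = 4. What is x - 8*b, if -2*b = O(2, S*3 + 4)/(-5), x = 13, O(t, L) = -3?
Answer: 77/5 ≈ 15.400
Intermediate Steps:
b = -3/10 (b = -(-3)/(2*(-5)) = -(-3)*(-1)/(2*5) = -½*⅗ = -3/10 ≈ -0.30000)
x - 8*b = 13 - 8*(-3/10) = 13 + 12/5 = 77/5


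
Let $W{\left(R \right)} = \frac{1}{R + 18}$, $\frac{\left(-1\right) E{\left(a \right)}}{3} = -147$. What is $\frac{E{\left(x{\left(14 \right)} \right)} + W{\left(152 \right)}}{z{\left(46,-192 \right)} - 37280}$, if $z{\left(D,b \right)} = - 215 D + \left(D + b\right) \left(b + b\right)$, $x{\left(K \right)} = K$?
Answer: $\frac{74971}{1511980} \approx 0.049585$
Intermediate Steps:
$E{\left(a \right)} = 441$ ($E{\left(a \right)} = \left(-3\right) \left(-147\right) = 441$)
$z{\left(D,b \right)} = - 215 D + 2 b \left(D + b\right)$ ($z{\left(D,b \right)} = - 215 D + \left(D + b\right) 2 b = - 215 D + 2 b \left(D + b\right)$)
$W{\left(R \right)} = \frac{1}{18 + R}$
$\frac{E{\left(x{\left(14 \right)} \right)} + W{\left(152 \right)}}{z{\left(46,-192 \right)} - 37280} = \frac{441 + \frac{1}{18 + 152}}{\left(\left(-215\right) 46 + 2 \left(-192\right)^{2} + 2 \cdot 46 \left(-192\right)\right) - 37280} = \frac{441 + \frac{1}{170}}{\left(-9890 + 2 \cdot 36864 - 17664\right) - 37280} = \frac{441 + \frac{1}{170}}{\left(-9890 + 73728 - 17664\right) - 37280} = \frac{74971}{170 \left(46174 - 37280\right)} = \frac{74971}{170 \cdot 8894} = \frac{74971}{170} \cdot \frac{1}{8894} = \frac{74971}{1511980}$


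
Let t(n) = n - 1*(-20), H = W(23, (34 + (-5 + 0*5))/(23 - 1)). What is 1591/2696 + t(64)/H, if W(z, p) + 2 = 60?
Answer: 159371/78184 ≈ 2.0384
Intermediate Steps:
W(z, p) = 58 (W(z, p) = -2 + 60 = 58)
H = 58
t(n) = 20 + n (t(n) = n + 20 = 20 + n)
1591/2696 + t(64)/H = 1591/2696 + (20 + 64)/58 = 1591*(1/2696) + 84*(1/58) = 1591/2696 + 42/29 = 159371/78184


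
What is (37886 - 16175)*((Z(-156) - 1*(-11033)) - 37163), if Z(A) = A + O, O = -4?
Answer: -570782190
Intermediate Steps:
Z(A) = -4 + A (Z(A) = A - 4 = -4 + A)
(37886 - 16175)*((Z(-156) - 1*(-11033)) - 37163) = (37886 - 16175)*(((-4 - 156) - 1*(-11033)) - 37163) = 21711*((-160 + 11033) - 37163) = 21711*(10873 - 37163) = 21711*(-26290) = -570782190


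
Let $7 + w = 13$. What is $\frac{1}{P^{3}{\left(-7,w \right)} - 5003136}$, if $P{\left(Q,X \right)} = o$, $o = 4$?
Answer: $- \frac{1}{5003072} \approx -1.9988 \cdot 10^{-7}$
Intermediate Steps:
$w = 6$ ($w = -7 + 13 = 6$)
$P{\left(Q,X \right)} = 4$
$\frac{1}{P^{3}{\left(-7,w \right)} - 5003136} = \frac{1}{4^{3} - 5003136} = \frac{1}{64 - 5003136} = \frac{1}{-5003072} = - \frac{1}{5003072}$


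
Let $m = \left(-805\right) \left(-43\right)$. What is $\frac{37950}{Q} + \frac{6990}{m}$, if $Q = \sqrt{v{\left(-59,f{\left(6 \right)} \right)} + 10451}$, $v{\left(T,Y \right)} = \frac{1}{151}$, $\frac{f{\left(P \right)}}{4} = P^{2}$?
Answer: $\frac{1398}{6923} + \frac{6325 \sqrt{238293402}}{263017} \approx 371.42$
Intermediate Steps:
$f{\left(P \right)} = 4 P^{2}$
$v{\left(T,Y \right)} = \frac{1}{151}$
$Q = \frac{\sqrt{238293402}}{151}$ ($Q = \sqrt{\frac{1}{151} + 10451} = \sqrt{\frac{1578102}{151}} = \frac{\sqrt{238293402}}{151} \approx 102.23$)
$m = 34615$
$\frac{37950}{Q} + \frac{6990}{m} = \frac{37950}{\frac{1}{151} \sqrt{238293402}} + \frac{6990}{34615} = 37950 \frac{\sqrt{238293402}}{1578102} + 6990 \cdot \frac{1}{34615} = \frac{6325 \sqrt{238293402}}{263017} + \frac{1398}{6923} = \frac{1398}{6923} + \frac{6325 \sqrt{238293402}}{263017}$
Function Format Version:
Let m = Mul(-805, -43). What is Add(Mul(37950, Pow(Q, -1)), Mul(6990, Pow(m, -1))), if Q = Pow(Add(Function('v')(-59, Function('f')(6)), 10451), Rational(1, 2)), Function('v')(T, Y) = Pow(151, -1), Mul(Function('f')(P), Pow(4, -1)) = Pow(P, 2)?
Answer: Add(Rational(1398, 6923), Mul(Rational(6325, 263017), Pow(238293402, Rational(1, 2)))) ≈ 371.42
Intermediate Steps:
Function('f')(P) = Mul(4, Pow(P, 2))
Function('v')(T, Y) = Rational(1, 151)
Q = Mul(Rational(1, 151), Pow(238293402, Rational(1, 2))) (Q = Pow(Add(Rational(1, 151), 10451), Rational(1, 2)) = Pow(Rational(1578102, 151), Rational(1, 2)) = Mul(Rational(1, 151), Pow(238293402, Rational(1, 2))) ≈ 102.23)
m = 34615
Add(Mul(37950, Pow(Q, -1)), Mul(6990, Pow(m, -1))) = Add(Mul(37950, Pow(Mul(Rational(1, 151), Pow(238293402, Rational(1, 2))), -1)), Mul(6990, Pow(34615, -1))) = Add(Mul(37950, Mul(Rational(1, 1578102), Pow(238293402, Rational(1, 2)))), Mul(6990, Rational(1, 34615))) = Add(Mul(Rational(6325, 263017), Pow(238293402, Rational(1, 2))), Rational(1398, 6923)) = Add(Rational(1398, 6923), Mul(Rational(6325, 263017), Pow(238293402, Rational(1, 2))))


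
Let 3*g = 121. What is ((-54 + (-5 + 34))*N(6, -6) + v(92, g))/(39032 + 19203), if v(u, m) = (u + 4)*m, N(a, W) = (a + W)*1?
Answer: 3872/58235 ≈ 0.066489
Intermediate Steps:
g = 121/3 (g = (⅓)*121 = 121/3 ≈ 40.333)
N(a, W) = W + a (N(a, W) = (W + a)*1 = W + a)
v(u, m) = m*(4 + u) (v(u, m) = (4 + u)*m = m*(4 + u))
((-54 + (-5 + 34))*N(6, -6) + v(92, g))/(39032 + 19203) = ((-54 + (-5 + 34))*(-6 + 6) + 121*(4 + 92)/3)/(39032 + 19203) = ((-54 + 29)*0 + (121/3)*96)/58235 = (-25*0 + 3872)*(1/58235) = (0 + 3872)*(1/58235) = 3872*(1/58235) = 3872/58235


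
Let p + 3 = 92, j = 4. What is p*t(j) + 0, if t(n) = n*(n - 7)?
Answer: -1068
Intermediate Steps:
p = 89 (p = -3 + 92 = 89)
t(n) = n*(-7 + n)
p*t(j) + 0 = 89*(4*(-7 + 4)) + 0 = 89*(4*(-3)) + 0 = 89*(-12) + 0 = -1068 + 0 = -1068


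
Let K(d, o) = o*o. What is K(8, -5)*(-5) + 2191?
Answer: 2066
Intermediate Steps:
K(d, o) = o²
K(8, -5)*(-5) + 2191 = (-5)²*(-5) + 2191 = 25*(-5) + 2191 = -125 + 2191 = 2066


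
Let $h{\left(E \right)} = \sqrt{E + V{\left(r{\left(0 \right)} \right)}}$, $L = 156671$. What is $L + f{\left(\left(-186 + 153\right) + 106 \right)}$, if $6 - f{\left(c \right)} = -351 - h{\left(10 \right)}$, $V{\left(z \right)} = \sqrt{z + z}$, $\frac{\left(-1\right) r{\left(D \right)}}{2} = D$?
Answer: $157028 + \sqrt{10} \approx 1.5703 \cdot 10^{5}$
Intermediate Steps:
$r{\left(D \right)} = - 2 D$
$V{\left(z \right)} = \sqrt{2} \sqrt{z}$ ($V{\left(z \right)} = \sqrt{2 z} = \sqrt{2} \sqrt{z}$)
$h{\left(E \right)} = \sqrt{E}$ ($h{\left(E \right)} = \sqrt{E + \sqrt{2} \sqrt{\left(-2\right) 0}} = \sqrt{E + \sqrt{2} \sqrt{0}} = \sqrt{E + \sqrt{2} \cdot 0} = \sqrt{E + 0} = \sqrt{E}$)
$f{\left(c \right)} = 357 + \sqrt{10}$ ($f{\left(c \right)} = 6 - \left(-351 - \sqrt{10}\right) = 6 + \left(351 + \sqrt{10}\right) = 357 + \sqrt{10}$)
$L + f{\left(\left(-186 + 153\right) + 106 \right)} = 156671 + \left(357 + \sqrt{10}\right) = 157028 + \sqrt{10}$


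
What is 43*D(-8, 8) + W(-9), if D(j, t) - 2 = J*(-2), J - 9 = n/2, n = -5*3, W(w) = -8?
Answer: -51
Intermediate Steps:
n = -15
J = 3/2 (J = 9 - 15/2 = 3/2 ≈ 1.5000)
D(j, t) = -1 (D(j, t) = 2 + (3/2)*(-2) = 2 - 3 = -1)
43*D(-8, 8) + W(-9) = 43*(-1) - 8 = -43 - 8 = -51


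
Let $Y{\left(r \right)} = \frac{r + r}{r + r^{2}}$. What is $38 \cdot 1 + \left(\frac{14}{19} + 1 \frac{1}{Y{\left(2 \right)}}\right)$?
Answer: $\frac{1529}{38} \approx 40.237$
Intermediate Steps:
$Y{\left(r \right)} = \frac{2 r}{r + r^{2}}$
$38 \cdot 1 + \left(\frac{14}{19} + 1 \frac{1}{Y{\left(2 \right)}}\right) = 38 \cdot 1 + \left(\frac{14}{19} + 1 \frac{1}{2 \frac{1}{1 + 2}}\right) = 38 + \left(14 \cdot \frac{1}{19} + 1 \frac{1}{2 \cdot \frac{1}{3}}\right) = 38 + \left(\frac{14}{19} + 1 \frac{1}{2 \cdot \frac{1}{3}}\right) = 38 + \left(\frac{14}{19} + 1 \frac{1}{\frac{2}{3}}\right) = 38 + \left(\frac{14}{19} + 1 \cdot \frac{3}{2}\right) = 38 + \left(\frac{14}{19} + \frac{3}{2}\right) = 38 + \frac{85}{38} = \frac{1529}{38}$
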